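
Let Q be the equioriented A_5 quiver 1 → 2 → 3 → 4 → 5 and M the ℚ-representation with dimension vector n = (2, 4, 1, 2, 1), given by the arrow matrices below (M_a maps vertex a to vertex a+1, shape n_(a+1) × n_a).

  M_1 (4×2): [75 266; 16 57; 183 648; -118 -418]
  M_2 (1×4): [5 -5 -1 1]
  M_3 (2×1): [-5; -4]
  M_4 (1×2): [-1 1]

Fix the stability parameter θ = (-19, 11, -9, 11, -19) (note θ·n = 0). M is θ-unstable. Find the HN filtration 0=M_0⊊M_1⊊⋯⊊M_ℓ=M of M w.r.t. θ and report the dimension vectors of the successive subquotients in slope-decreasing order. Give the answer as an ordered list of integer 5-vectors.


Barcode: M ≅ I[1,2], I[1,5], I[2,2]^2, I[4,4]. HN layers by μ_θ (3 steps, strictly decreasing):
  μ^(1)=11; μ^(2)=-3/2; μ^(3)=-19

((0, 3, 0, 1, 0); (0, 1, 1, 1, 1); (2, 0, 0, 0, 0))


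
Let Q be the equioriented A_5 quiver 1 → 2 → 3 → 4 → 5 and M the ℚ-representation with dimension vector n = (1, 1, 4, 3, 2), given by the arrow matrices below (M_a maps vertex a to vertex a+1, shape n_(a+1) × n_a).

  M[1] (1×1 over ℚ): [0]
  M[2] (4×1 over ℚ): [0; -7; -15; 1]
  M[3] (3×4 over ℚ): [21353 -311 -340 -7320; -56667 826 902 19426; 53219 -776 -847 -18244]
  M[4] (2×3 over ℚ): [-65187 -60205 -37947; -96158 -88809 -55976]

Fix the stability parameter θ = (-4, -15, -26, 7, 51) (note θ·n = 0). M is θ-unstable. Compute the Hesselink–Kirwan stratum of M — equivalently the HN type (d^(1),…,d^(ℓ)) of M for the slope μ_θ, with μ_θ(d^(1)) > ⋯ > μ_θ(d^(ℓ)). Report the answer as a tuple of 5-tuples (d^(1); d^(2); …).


Barcode: M ≅ I[1,1], I[2,4], I[3,3], I[3,5]^2. HN layers by μ_θ (5 steps, strictly decreasing):
  μ^(1)=51; μ^(2)=7; μ^(3)=-4; μ^(4)=-41/2; μ^(5)=-26

((0, 0, 0, 0, 2); (0, 0, 0, 3, 0); (1, 0, 0, 0, 0); (0, 1, 1, 0, 0); (0, 0, 3, 0, 0))


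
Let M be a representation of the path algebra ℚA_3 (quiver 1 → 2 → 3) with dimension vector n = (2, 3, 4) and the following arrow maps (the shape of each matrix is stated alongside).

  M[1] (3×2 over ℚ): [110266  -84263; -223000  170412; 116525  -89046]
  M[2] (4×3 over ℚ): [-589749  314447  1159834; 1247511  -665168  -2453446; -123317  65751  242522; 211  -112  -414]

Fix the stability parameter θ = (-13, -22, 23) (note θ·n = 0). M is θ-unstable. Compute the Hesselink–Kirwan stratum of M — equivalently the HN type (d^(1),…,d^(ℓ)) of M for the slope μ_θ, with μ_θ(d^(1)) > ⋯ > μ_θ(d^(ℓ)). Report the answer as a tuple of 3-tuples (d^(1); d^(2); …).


Via rank(M_{q-1}∘⋯∘M_p): M ≅ I[1,2], I[1,3], I[2,3], I[3,3]^2.
μ_θ-semistable layers: μ^(1)=23; μ^(2)=-35/2; μ^(3)=-22

((0, 0, 4); (2, 2, 0); (0, 1, 0))


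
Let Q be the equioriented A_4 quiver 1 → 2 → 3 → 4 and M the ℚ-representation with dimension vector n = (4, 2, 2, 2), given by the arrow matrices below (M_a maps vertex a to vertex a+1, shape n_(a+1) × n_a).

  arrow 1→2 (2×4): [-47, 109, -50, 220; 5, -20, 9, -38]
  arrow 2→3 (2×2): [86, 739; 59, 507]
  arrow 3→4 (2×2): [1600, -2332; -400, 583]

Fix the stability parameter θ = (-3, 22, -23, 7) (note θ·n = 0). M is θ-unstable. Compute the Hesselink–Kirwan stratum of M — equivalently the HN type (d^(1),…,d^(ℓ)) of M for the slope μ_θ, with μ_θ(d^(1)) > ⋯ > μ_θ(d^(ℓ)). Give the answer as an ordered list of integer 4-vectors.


Via rank(M_{q-1}∘⋯∘M_p): M ≅ I[1,1]^2, I[1,3], I[1,4], I[4,4].
μ_θ-semistable layers: μ^(1)=7; μ^(2)=-1/2; μ^(3)=-3

((0, 0, 0, 2); (0, 2, 2, 0); (4, 0, 0, 0))


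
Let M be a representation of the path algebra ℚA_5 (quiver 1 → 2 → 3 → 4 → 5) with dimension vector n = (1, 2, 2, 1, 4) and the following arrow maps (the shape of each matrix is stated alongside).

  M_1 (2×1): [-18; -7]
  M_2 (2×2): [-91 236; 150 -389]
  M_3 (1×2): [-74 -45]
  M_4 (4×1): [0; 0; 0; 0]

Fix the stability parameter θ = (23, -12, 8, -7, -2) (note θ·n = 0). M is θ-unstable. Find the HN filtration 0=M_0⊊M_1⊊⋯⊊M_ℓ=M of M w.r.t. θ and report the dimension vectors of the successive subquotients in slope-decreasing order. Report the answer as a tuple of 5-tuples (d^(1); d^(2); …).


Via rank(M_{q-1}∘⋯∘M_p): M ≅ I[1,4], I[2,3], I[5,5]^4.
μ_θ-semistable layers: μ^(1)=8; μ^(2)=3; μ^(3)=-2; μ^(4)=-12

((0, 0, 1, 0, 0); (1, 1, 1, 1, 0); (0, 0, 0, 0, 4); (0, 1, 0, 0, 0))


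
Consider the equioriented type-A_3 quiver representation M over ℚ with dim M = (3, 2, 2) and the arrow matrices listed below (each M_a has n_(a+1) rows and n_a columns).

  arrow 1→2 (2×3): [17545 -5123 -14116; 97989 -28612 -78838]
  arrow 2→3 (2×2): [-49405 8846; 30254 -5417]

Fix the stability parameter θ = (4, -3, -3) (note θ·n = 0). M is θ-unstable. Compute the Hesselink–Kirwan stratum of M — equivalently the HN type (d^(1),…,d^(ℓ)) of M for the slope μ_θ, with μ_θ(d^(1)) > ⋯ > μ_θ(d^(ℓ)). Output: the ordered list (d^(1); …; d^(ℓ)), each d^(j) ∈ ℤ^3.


Barcode: M ≅ I[1,1], I[1,3]^2. HN layers by μ_θ (2 steps, strictly decreasing):
  μ^(1)=4; μ^(2)=-2/3

((1, 0, 0); (2, 2, 2))


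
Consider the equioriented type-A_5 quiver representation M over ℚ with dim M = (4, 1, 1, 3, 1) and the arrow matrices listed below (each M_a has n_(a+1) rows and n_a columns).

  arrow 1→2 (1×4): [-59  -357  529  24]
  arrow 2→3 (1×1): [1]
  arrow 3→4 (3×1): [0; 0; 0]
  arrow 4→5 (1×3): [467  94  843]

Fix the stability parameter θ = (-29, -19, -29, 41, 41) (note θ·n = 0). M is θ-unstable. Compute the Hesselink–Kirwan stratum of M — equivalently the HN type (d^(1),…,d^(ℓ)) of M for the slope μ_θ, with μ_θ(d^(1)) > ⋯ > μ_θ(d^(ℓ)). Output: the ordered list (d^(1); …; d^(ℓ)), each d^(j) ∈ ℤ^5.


Via rank(M_{q-1}∘⋯∘M_p): M ≅ I[1,1]^3, I[1,3], I[4,4]^2, I[4,5].
μ_θ-semistable layers: μ^(1)=41; μ^(2)=-24; μ^(3)=-29

((0, 0, 0, 3, 1); (0, 1, 1, 0, 0); (4, 0, 0, 0, 0))


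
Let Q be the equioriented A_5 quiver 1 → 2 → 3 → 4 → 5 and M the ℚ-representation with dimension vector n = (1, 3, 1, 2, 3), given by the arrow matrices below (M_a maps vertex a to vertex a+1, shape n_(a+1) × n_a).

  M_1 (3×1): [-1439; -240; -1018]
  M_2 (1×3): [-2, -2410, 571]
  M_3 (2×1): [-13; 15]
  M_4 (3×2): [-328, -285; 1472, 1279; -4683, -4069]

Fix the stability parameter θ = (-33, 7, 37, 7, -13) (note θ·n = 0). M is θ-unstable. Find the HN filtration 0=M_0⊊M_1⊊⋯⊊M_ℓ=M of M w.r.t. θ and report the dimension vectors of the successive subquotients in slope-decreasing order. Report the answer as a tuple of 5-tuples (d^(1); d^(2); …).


Interval decomposition of M: I[1,2], I[2,2], I[2,5], I[4,5], I[5,5].
HN type (ℓ=5): μ^(1)=31/3; μ^(2)=7; μ^(3)=-3; μ^(4)=-13; μ^(5)=-33

((0, 0, 1, 1, 1); (0, 3, 0, 0, 0); (0, 0, 0, 1, 1); (0, 0, 0, 0, 1); (1, 0, 0, 0, 0))


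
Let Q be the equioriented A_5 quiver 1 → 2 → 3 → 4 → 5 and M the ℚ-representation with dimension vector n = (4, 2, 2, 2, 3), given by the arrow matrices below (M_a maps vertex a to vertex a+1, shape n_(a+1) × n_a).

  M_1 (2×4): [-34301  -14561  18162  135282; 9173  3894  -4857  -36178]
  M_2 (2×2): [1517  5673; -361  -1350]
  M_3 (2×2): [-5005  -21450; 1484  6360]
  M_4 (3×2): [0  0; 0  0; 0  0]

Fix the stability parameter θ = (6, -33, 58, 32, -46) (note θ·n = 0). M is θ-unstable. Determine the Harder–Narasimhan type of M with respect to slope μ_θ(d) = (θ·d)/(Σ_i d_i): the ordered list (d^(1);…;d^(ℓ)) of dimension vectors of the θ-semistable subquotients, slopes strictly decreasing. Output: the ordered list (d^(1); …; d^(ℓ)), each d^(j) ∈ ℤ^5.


Interval decomposition of M: I[1,1]^2, I[1,3], I[1,4], I[4,4], I[5,5]^3.
HN type (ℓ=6): μ^(1)=58; μ^(2)=45; μ^(3)=32; μ^(4)=6; μ^(5)=-27/2; μ^(6)=-46

((0, 0, 1, 0, 0); (0, 0, 1, 1, 0); (0, 0, 0, 1, 0); (2, 0, 0, 0, 0); (2, 2, 0, 0, 0); (0, 0, 0, 0, 3))


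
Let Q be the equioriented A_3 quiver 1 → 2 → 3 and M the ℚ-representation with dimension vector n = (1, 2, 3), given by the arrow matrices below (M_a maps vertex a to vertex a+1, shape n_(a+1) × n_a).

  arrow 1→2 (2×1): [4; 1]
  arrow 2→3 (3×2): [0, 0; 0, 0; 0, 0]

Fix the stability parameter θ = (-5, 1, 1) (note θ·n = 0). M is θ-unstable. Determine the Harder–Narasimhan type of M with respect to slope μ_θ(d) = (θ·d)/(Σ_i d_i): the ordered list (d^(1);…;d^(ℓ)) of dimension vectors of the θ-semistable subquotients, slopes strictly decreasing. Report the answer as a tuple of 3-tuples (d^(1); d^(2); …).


Via rank(M_{q-1}∘⋯∘M_p): M ≅ I[1,2], I[2,2], I[3,3]^3.
μ_θ-semistable layers: μ^(1)=1; μ^(2)=-5

((0, 2, 3); (1, 0, 0))


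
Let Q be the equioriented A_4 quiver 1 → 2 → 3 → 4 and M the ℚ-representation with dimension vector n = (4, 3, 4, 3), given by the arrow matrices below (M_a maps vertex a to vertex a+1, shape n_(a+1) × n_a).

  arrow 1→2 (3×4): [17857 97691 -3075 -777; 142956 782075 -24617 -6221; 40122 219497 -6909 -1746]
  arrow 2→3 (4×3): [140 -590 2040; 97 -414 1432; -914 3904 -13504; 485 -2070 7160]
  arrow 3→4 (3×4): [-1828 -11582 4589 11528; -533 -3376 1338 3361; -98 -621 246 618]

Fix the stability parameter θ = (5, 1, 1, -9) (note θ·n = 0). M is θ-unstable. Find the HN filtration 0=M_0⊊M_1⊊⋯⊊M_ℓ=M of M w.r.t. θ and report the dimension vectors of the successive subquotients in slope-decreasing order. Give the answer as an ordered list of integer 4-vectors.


Barcode: M ≅ I[1,1], I[1,2], I[1,4]^2, I[3,3], I[3,4]. HN layers by μ_θ (5 steps, strictly decreasing):
  μ^(1)=5; μ^(2)=3; μ^(3)=1; μ^(4)=-1/2; μ^(5)=-4

((1, 0, 0, 0); (1, 1, 0, 0); (0, 0, 1, 0); (2, 2, 2, 2); (0, 0, 1, 1))


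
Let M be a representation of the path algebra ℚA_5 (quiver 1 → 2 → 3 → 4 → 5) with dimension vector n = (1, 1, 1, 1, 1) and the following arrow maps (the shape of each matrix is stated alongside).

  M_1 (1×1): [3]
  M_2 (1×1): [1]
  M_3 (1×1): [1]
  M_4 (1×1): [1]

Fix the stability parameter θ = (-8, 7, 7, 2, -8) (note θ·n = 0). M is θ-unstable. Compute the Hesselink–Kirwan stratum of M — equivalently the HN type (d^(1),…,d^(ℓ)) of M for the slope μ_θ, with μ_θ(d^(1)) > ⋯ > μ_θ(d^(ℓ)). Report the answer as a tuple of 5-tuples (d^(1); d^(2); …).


Via rank(M_{q-1}∘⋯∘M_p): M ≅ I[1,5].
μ_θ-semistable layers: μ^(1)=2; μ^(2)=-8

((0, 1, 1, 1, 1); (1, 0, 0, 0, 0))


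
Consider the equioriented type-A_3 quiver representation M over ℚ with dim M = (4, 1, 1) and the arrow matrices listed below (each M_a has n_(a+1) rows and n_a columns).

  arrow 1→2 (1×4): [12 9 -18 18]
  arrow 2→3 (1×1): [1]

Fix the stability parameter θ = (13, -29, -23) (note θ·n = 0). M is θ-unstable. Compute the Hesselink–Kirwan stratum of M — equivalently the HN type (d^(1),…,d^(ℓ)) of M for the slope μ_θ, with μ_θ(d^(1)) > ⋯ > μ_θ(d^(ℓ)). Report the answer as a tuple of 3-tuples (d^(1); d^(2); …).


Via rank(M_{q-1}∘⋯∘M_p): M ≅ I[1,1]^3, I[1,3].
μ_θ-semistable layers: μ^(1)=13; μ^(2)=-13

((3, 0, 0); (1, 1, 1))


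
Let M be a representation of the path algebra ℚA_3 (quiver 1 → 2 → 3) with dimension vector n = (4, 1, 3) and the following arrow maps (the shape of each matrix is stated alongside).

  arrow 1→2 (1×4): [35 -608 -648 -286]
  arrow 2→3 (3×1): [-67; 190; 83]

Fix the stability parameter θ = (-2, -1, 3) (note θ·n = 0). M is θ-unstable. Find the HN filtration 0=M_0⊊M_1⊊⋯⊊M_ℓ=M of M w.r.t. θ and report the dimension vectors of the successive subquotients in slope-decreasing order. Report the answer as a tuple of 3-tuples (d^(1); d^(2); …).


Via rank(M_{q-1}∘⋯∘M_p): M ≅ I[1,1]^3, I[1,3], I[3,3]^2.
μ_θ-semistable layers: μ^(1)=3; μ^(2)=-1; μ^(3)=-2

((0, 0, 3); (0, 1, 0); (4, 0, 0))


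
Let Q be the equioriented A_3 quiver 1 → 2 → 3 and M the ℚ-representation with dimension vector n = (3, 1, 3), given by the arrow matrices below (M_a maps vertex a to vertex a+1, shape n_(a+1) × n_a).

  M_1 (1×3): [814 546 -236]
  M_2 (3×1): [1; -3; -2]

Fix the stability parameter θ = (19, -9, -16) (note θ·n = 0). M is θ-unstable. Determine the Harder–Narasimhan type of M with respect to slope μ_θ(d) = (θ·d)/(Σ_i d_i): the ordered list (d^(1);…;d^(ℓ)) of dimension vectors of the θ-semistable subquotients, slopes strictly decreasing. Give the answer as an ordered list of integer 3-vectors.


Via rank(M_{q-1}∘⋯∘M_p): M ≅ I[1,1]^2, I[1,3], I[3,3]^2.
μ_θ-semistable layers: μ^(1)=19; μ^(2)=-2; μ^(3)=-16

((2, 0, 0); (1, 1, 1); (0, 0, 2))


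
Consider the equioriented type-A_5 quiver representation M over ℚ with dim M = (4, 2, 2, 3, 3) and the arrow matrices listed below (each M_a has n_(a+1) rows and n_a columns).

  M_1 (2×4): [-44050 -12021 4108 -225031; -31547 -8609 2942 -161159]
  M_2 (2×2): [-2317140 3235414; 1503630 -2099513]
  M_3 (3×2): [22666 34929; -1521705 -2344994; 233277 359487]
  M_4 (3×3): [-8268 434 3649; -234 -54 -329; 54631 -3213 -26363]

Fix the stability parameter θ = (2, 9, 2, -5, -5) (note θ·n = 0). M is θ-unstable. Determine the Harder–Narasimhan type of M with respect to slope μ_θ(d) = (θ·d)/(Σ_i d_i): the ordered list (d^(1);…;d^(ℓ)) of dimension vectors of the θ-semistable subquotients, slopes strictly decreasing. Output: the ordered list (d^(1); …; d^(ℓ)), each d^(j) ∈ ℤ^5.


Via rank(M_{q-1}∘⋯∘M_p): M ≅ I[1,1]^2, I[1,2], I[1,5], I[3,5], I[4,5].
μ_θ-semistable layers: μ^(1)=9; μ^(2)=2; μ^(3)=3/5; μ^(4)=-8/3; μ^(5)=-5

((0, 1, 0, 0, 0); (3, 0, 0, 0, 0); (1, 1, 1, 1, 1); (0, 0, 1, 1, 1); (0, 0, 0, 1, 1))


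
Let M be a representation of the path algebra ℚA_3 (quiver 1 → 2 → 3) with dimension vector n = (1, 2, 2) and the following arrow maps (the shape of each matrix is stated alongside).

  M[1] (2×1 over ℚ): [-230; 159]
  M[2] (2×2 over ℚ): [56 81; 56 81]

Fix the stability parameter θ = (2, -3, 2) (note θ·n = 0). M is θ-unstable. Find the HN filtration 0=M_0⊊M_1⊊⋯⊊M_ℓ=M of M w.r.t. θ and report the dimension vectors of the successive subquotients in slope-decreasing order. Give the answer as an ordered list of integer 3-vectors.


Via rank(M_{q-1}∘⋯∘M_p): M ≅ I[1,3], I[2,2], I[3,3].
μ_θ-semistable layers: μ^(1)=2; μ^(2)=-1/2; μ^(3)=-3

((0, 0, 2); (1, 1, 0); (0, 1, 0))


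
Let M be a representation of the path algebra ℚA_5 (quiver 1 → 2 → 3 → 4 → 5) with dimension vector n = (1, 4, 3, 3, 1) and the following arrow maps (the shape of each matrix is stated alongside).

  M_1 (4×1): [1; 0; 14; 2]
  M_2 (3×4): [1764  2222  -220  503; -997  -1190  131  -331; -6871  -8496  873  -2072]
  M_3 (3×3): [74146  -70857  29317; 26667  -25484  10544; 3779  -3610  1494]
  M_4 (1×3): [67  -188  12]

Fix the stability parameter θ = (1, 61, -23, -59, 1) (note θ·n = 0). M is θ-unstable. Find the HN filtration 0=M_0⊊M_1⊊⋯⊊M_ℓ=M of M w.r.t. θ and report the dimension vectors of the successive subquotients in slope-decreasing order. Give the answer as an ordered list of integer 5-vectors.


Barcode: M ≅ I[1,4], I[2,2], I[2,3], I[2,5], I[4,4]. HN layers by μ_θ (6 steps, strictly decreasing):
  μ^(1)=61; μ^(2)=19; μ^(3)=1; μ^(4)=-5; μ^(5)=-7; μ^(6)=-59

((0, 1, 0, 0, 0); (0, 1, 1, 0, 0); (0, 0, 0, 0, 1); (1, 1, 1, 1, 0); (0, 1, 1, 1, 0); (0, 0, 0, 1, 0))


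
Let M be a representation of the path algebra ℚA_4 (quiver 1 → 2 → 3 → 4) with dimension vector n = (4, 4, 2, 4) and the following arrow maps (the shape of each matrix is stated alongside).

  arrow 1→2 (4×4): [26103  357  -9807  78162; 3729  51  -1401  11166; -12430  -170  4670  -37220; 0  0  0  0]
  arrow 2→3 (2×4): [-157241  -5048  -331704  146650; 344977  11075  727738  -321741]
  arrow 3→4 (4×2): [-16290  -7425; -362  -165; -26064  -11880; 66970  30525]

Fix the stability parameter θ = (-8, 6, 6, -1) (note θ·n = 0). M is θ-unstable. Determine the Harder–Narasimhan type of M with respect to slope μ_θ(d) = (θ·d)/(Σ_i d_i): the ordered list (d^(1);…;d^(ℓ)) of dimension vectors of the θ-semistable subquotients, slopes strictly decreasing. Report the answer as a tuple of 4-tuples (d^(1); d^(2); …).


Barcode: M ≅ I[1,1]^3, I[1,3], I[2,2]^2, I[2,4], I[4,4]^3. HN layers by μ_θ (4 steps, strictly decreasing):
  μ^(1)=6; μ^(2)=11/3; μ^(3)=-1; μ^(4)=-8

((0, 3, 1, 0); (0, 1, 1, 1); (0, 0, 0, 3); (4, 0, 0, 0))


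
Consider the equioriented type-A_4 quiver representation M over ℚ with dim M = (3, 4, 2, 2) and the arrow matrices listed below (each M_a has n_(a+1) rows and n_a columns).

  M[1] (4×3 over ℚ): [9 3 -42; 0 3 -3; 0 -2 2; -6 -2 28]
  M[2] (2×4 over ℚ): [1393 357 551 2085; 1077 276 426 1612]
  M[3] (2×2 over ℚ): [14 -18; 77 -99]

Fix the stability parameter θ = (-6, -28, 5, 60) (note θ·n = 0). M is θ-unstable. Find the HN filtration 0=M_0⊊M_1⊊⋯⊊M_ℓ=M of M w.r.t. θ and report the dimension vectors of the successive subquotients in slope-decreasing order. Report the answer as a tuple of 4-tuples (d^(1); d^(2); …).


Barcode: M ≅ I[1,1], I[1,3], I[1,4], I[2,2]^2, I[4,4]. HN layers by μ_θ (5 steps, strictly decreasing):
  μ^(1)=60; μ^(2)=5; μ^(3)=-6; μ^(4)=-17; μ^(5)=-28

((0, 0, 0, 2); (0, 0, 2, 0); (1, 0, 0, 0); (2, 2, 0, 0); (0, 2, 0, 0))


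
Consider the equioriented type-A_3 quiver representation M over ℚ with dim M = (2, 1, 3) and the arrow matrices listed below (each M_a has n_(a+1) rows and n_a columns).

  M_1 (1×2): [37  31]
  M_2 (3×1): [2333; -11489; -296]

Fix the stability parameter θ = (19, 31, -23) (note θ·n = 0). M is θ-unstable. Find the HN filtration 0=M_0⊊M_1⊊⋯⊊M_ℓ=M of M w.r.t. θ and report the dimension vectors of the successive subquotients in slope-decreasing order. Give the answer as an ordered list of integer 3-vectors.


Via rank(M_{q-1}∘⋯∘M_p): M ≅ I[1,1], I[1,3], I[3,3]^2.
μ_θ-semistable layers: μ^(1)=19; μ^(2)=9; μ^(3)=-23

((1, 0, 0); (1, 1, 1); (0, 0, 2))


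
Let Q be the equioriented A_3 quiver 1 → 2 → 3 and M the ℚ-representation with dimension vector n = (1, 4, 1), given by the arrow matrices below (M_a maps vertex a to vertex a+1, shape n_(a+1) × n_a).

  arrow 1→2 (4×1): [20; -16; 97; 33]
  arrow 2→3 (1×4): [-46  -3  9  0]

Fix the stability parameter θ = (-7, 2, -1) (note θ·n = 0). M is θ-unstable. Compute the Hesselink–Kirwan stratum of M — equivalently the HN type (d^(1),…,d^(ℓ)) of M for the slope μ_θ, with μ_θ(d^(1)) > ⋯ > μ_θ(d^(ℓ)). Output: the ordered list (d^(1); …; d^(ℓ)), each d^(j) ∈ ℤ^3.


Barcode: M ≅ I[1,3], I[2,2]^3. HN layers by μ_θ (3 steps, strictly decreasing):
  μ^(1)=2; μ^(2)=1/2; μ^(3)=-7

((0, 3, 0); (0, 1, 1); (1, 0, 0))


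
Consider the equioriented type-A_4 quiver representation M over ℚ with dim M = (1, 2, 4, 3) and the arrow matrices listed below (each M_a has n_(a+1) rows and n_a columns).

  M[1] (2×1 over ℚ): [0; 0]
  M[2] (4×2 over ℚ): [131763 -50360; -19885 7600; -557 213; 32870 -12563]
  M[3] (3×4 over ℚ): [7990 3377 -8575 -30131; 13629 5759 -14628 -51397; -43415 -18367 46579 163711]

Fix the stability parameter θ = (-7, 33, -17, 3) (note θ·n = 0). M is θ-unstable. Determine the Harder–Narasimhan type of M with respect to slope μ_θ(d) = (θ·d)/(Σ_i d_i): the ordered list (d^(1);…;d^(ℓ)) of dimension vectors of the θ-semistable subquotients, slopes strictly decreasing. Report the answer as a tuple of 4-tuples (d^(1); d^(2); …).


Interval decomposition of M: I[1,1], I[2,4]^2, I[3,3], I[3,4].
HN type (ℓ=4): μ^(1)=19/3; μ^(2)=3; μ^(3)=-7; μ^(4)=-17

((0, 2, 2, 2); (0, 0, 0, 1); (1, 0, 0, 0); (0, 0, 2, 0))


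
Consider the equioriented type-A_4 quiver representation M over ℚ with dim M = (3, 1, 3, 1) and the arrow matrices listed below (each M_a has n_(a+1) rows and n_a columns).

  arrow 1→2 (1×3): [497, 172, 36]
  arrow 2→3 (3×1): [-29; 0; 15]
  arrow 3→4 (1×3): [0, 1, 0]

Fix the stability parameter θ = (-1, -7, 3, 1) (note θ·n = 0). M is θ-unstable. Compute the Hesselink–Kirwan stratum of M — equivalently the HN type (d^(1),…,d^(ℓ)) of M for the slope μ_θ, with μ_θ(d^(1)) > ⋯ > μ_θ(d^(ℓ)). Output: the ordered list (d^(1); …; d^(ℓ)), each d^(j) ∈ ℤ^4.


Barcode: M ≅ I[1,1]^2, I[1,3], I[3,3], I[3,4]. HN layers by μ_θ (4 steps, strictly decreasing):
  μ^(1)=3; μ^(2)=2; μ^(3)=-1; μ^(4)=-4

((0, 0, 2, 0); (0, 0, 1, 1); (2, 0, 0, 0); (1, 1, 0, 0))


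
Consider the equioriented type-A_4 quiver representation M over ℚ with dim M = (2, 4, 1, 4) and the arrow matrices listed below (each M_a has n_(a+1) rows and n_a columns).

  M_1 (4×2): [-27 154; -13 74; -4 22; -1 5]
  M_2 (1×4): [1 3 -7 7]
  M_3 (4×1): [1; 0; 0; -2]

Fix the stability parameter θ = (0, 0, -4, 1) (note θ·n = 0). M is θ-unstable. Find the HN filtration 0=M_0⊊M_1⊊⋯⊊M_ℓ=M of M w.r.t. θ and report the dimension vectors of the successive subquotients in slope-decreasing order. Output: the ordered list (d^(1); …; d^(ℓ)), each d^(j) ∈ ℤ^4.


Interval decomposition of M: I[1,2], I[1,4], I[2,2]^2, I[4,4]^3.
HN type (ℓ=3): μ^(1)=1; μ^(2)=0; μ^(3)=-4/3

((0, 0, 0, 4); (1, 3, 0, 0); (1, 1, 1, 0))


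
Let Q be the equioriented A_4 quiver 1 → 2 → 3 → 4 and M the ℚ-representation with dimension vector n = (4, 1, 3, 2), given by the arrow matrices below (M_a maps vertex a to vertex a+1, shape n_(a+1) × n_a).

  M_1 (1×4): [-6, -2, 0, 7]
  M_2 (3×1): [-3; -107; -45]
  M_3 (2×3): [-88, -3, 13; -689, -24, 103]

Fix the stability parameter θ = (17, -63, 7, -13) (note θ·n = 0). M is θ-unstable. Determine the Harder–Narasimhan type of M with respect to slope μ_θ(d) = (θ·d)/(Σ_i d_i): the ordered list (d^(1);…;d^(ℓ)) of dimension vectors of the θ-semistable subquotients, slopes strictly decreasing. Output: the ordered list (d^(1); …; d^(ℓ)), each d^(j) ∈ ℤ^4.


Barcode: M ≅ I[1,1]^3, I[1,3], I[3,4]^2. HN layers by μ_θ (4 steps, strictly decreasing):
  μ^(1)=17; μ^(2)=7; μ^(3)=-3; μ^(4)=-23

((3, 0, 0, 0); (0, 0, 1, 0); (0, 0, 2, 2); (1, 1, 0, 0))


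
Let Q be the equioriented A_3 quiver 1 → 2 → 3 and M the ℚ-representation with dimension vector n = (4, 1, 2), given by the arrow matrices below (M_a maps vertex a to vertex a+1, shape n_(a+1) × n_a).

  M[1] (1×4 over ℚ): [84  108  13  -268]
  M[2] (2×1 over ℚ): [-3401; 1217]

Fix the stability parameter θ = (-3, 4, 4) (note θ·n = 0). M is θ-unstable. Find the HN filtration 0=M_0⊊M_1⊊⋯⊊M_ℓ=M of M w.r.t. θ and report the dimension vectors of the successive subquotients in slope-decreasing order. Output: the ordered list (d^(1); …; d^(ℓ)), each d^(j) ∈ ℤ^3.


Via rank(M_{q-1}∘⋯∘M_p): M ≅ I[1,1]^3, I[1,3], I[3,3].
μ_θ-semistable layers: μ^(1)=4; μ^(2)=-3

((0, 1, 2); (4, 0, 0))


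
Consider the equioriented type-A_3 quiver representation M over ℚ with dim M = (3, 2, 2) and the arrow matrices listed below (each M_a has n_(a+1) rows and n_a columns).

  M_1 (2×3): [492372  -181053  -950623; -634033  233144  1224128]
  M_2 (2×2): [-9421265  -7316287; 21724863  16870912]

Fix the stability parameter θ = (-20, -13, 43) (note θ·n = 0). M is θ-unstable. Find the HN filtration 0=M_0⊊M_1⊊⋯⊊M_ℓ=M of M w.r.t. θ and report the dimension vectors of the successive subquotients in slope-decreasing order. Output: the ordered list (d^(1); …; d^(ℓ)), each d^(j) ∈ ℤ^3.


Via rank(M_{q-1}∘⋯∘M_p): M ≅ I[1,1], I[1,3]^2.
μ_θ-semistable layers: μ^(1)=43; μ^(2)=-13; μ^(3)=-20

((0, 0, 2); (0, 2, 0); (3, 0, 0))


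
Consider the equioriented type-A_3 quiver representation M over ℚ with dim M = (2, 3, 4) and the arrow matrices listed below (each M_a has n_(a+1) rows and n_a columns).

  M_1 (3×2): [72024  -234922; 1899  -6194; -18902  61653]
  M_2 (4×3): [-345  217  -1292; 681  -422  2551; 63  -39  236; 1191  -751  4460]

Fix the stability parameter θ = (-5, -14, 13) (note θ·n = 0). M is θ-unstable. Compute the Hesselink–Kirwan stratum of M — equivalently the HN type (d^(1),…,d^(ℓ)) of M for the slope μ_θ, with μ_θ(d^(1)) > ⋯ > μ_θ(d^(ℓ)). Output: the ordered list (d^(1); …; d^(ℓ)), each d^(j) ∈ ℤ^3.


Via rank(M_{q-1}∘⋯∘M_p): M ≅ I[1,3]^2, I[2,2], I[3,3]^2.
μ_θ-semistable layers: μ^(1)=13; μ^(2)=-19/2; μ^(3)=-14

((0, 0, 4); (2, 2, 0); (0, 1, 0))


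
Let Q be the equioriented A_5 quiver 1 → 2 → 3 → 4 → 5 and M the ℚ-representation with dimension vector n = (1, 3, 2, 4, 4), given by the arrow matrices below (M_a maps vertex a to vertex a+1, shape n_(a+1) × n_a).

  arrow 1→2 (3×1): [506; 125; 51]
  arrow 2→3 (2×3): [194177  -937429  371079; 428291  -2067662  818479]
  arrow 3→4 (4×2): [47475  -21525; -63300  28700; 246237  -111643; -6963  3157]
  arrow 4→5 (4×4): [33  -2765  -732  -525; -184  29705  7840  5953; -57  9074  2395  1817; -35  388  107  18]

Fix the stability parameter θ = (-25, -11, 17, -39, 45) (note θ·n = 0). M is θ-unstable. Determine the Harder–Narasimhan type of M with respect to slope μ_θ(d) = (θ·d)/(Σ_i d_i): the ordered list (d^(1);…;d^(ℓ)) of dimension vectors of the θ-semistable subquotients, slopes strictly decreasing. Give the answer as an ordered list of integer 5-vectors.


Via rank(M_{q-1}∘⋯∘M_p): M ≅ I[1,5], I[2,2], I[2,3], I[4,5]^3.
μ_θ-semistable layers: μ^(1)=45; μ^(2)=17; μ^(3)=-11; μ^(4)=-25; μ^(5)=-39

((0, 0, 0, 0, 4); (0, 0, 1, 0, 0); (0, 3, 1, 1, 0); (1, 0, 0, 0, 0); (0, 0, 0, 3, 0))


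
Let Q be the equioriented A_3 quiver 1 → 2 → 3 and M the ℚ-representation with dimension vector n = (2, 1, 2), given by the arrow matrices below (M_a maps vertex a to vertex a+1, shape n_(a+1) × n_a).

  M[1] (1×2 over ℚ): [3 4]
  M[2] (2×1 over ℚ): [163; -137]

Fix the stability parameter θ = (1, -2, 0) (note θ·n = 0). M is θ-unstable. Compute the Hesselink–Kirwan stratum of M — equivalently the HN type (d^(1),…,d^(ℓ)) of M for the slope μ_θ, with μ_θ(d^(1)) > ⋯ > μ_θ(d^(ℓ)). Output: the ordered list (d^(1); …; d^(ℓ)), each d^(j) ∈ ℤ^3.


Interval decomposition of M: I[1,1], I[1,3], I[3,3].
HN type (ℓ=3): μ^(1)=1; μ^(2)=0; μ^(3)=-1/2

((1, 0, 0); (0, 0, 2); (1, 1, 0))


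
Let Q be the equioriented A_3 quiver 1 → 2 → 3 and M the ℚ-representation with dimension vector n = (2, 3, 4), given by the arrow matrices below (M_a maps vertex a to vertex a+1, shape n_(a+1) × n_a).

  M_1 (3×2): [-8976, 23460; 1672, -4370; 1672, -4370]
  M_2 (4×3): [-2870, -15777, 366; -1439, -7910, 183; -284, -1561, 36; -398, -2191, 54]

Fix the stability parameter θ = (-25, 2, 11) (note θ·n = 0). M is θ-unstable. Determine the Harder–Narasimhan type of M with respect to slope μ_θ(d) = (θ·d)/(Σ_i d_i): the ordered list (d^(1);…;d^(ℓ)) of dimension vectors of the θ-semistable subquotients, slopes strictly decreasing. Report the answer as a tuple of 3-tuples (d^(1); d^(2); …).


Barcode: M ≅ I[1,1], I[1,3], I[2,2], I[2,3], I[3,3]^2. HN layers by μ_θ (3 steps, strictly decreasing):
  μ^(1)=11; μ^(2)=2; μ^(3)=-25

((0, 0, 4); (0, 3, 0); (2, 0, 0))


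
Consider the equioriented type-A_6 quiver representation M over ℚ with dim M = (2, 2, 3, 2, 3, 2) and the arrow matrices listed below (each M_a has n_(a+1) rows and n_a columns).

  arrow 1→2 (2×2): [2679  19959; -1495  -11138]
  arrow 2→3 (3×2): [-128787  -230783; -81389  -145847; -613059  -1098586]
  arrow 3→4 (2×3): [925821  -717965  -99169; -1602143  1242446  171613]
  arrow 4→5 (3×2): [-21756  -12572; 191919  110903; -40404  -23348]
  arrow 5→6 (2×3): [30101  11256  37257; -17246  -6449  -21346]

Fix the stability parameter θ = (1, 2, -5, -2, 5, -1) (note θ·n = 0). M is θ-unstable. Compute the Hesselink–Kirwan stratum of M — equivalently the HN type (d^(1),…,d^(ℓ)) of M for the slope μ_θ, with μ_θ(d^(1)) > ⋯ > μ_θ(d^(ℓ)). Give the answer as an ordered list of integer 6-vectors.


Interval decomposition of M: I[1,4], I[1,6], I[3,3], I[5,5], I[5,6].
HN type (ℓ=4): μ^(1)=5; μ^(2)=2; μ^(3)=-1; μ^(4)=-5

((0, 0, 0, 0, 1, 0); (0, 0, 0, 0, 2, 2); (2, 2, 2, 2, 0, 0); (0, 0, 1, 0, 0, 0))


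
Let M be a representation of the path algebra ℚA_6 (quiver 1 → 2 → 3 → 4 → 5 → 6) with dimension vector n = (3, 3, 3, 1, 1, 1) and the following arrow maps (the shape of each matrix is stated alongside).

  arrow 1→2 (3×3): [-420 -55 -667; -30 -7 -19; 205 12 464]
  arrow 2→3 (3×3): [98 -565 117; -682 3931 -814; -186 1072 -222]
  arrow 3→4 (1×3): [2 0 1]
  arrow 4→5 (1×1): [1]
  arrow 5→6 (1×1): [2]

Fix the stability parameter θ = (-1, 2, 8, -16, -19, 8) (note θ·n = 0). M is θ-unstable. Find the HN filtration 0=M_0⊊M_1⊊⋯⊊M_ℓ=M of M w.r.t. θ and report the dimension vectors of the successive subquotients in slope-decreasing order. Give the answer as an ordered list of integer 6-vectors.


Via rank(M_{q-1}∘⋯∘M_p): M ≅ I[1,1], I[1,3]^2, I[2,6].
μ_θ-semistable layers: μ^(1)=8; μ^(2)=2; μ^(3)=-1; μ^(4)=-25/4

((0, 0, 2, 0, 0, 1); (0, 2, 0, 0, 0, 0); (3, 0, 0, 0, 0, 0); (0, 1, 1, 1, 1, 0))


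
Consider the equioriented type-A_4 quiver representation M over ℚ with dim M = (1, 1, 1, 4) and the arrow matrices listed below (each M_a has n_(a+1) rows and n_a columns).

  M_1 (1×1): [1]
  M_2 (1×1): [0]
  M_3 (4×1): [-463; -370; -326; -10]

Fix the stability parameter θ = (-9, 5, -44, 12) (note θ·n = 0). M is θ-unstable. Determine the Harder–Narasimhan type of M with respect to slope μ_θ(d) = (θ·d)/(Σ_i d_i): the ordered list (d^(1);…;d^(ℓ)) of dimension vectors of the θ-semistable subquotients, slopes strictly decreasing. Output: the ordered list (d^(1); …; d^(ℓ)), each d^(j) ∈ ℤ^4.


Interval decomposition of M: I[1,2], I[3,4], I[4,4]^3.
HN type (ℓ=4): μ^(1)=12; μ^(2)=5; μ^(3)=-9; μ^(4)=-44

((0, 0, 0, 4); (0, 1, 0, 0); (1, 0, 0, 0); (0, 0, 1, 0))


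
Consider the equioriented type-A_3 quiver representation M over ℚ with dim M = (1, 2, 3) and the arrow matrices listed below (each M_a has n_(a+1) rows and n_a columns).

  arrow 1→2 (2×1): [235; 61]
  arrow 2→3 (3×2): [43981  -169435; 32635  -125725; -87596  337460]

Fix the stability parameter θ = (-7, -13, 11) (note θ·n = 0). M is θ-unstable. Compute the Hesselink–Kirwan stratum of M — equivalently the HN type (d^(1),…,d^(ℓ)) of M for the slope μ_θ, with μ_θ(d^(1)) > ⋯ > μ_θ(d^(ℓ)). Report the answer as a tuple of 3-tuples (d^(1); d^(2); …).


Barcode: M ≅ I[1,2], I[2,3], I[3,3]^2. HN layers by μ_θ (3 steps, strictly decreasing):
  μ^(1)=11; μ^(2)=-10; μ^(3)=-13

((0, 0, 3); (1, 1, 0); (0, 1, 0))


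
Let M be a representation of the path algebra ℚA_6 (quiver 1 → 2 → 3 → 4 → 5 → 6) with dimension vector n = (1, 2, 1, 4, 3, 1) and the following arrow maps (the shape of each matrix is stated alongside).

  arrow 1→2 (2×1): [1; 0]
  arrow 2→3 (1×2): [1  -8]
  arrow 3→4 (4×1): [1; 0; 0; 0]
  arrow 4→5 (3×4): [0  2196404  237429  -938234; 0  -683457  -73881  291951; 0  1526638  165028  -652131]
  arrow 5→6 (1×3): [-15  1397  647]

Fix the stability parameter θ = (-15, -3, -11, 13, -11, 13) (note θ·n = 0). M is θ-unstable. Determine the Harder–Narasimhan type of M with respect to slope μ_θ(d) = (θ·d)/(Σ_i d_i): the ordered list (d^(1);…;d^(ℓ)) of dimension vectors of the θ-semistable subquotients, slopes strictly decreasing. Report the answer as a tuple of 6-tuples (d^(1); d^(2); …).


Interval decomposition of M: I[1,4], I[2,2], I[4,5]^2, I[4,6].
HN type (ℓ=5): μ^(1)=13; μ^(2)=1; μ^(3)=-3; μ^(4)=-7; μ^(5)=-15

((0, 0, 0, 1, 0, 1); (0, 0, 0, 3, 3, 0); (0, 1, 0, 0, 0, 0); (0, 1, 1, 0, 0, 0); (1, 0, 0, 0, 0, 0))


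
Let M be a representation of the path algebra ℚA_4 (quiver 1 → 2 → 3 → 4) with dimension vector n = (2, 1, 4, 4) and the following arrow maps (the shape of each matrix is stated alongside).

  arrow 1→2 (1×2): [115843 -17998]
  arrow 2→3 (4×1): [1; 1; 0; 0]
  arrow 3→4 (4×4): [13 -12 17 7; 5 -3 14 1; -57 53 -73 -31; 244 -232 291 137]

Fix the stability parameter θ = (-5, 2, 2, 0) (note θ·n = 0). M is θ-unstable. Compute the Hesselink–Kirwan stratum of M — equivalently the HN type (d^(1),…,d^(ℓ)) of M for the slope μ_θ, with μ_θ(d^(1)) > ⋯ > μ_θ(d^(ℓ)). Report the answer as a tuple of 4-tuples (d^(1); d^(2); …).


Interval decomposition of M: I[1,1], I[1,4], I[3,4]^3.
HN type (ℓ=3): μ^(1)=4/3; μ^(2)=1; μ^(3)=-5

((0, 1, 1, 1); (0, 0, 3, 3); (2, 0, 0, 0))


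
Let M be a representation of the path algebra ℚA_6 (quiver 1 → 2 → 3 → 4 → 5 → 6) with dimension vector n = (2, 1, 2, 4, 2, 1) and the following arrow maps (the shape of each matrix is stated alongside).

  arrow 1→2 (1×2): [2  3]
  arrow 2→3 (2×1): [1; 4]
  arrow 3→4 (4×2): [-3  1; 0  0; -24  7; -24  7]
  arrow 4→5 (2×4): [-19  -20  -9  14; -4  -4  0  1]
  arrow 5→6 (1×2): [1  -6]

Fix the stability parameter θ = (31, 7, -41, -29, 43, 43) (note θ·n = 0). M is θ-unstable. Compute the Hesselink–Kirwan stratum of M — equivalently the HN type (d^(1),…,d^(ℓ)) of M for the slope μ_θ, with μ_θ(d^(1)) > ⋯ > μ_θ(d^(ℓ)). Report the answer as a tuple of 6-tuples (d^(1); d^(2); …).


Barcode: M ≅ I[1,1], I[1,6], I[3,5], I[4,4]^2. HN layers by μ_θ (5 steps, strictly decreasing):
  μ^(1)=43; μ^(2)=31; μ^(3)=-8; μ^(4)=-29; μ^(5)=-41

((0, 0, 0, 0, 2, 1); (1, 0, 0, 0, 0, 0); (1, 1, 1, 1, 0, 0); (0, 0, 0, 3, 0, 0); (0, 0, 1, 0, 0, 0))


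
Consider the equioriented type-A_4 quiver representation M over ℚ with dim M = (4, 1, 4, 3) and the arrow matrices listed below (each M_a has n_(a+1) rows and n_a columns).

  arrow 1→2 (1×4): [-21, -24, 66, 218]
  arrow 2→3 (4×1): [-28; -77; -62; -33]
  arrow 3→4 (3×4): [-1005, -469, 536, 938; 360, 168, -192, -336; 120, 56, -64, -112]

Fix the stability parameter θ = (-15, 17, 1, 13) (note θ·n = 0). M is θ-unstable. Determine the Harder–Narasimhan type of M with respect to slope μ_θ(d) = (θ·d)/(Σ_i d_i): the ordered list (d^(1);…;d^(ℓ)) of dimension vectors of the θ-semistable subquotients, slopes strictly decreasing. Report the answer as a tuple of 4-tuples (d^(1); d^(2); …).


Via rank(M_{q-1}∘⋯∘M_p): M ≅ I[1,1]^3, I[1,4], I[3,3]^3, I[4,4]^2.
μ_θ-semistable layers: μ^(1)=13; μ^(2)=9; μ^(3)=1; μ^(4)=-15

((0, 0, 0, 3); (0, 1, 1, 0); (0, 0, 3, 0); (4, 0, 0, 0))


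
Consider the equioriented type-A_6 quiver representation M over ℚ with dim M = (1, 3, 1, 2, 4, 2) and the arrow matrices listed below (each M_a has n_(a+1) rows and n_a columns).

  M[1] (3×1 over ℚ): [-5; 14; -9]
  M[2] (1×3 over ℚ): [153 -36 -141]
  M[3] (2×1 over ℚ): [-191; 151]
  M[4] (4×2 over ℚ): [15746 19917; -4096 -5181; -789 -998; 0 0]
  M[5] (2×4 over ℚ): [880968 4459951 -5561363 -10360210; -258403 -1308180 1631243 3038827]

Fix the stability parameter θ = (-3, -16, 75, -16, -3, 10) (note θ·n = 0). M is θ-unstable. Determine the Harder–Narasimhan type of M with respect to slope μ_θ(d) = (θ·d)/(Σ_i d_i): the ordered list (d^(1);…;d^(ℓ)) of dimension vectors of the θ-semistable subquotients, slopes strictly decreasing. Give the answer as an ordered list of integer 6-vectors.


Interval decomposition of M: I[1,2], I[2,2], I[2,5], I[4,6], I[5,5], I[5,6].
HN type (ℓ=5): μ^(1)=56/3; μ^(2)=10; μ^(3)=-3; μ^(4)=-19/2; μ^(5)=-16

((0, 0, 1, 1, 1, 0); (0, 0, 0, 0, 0, 2); (0, 0, 0, 0, 3, 0); (1, 1, 0, 0, 0, 0); (0, 2, 0, 1, 0, 0))


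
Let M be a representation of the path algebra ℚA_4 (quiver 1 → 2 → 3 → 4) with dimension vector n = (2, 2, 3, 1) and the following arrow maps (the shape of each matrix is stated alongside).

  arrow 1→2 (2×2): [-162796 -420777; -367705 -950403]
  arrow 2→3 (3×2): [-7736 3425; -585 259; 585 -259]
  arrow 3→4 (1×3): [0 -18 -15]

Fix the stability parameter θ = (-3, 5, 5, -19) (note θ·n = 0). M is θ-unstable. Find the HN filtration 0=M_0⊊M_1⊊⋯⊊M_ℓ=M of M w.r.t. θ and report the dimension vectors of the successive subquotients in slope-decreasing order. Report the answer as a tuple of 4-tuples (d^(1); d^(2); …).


Barcode: M ≅ I[1,3], I[1,4], I[3,3]. HN layers by μ_θ (2 steps, strictly decreasing):
  μ^(1)=5; μ^(2)=-3

((0, 1, 2, 0); (2, 1, 1, 1))


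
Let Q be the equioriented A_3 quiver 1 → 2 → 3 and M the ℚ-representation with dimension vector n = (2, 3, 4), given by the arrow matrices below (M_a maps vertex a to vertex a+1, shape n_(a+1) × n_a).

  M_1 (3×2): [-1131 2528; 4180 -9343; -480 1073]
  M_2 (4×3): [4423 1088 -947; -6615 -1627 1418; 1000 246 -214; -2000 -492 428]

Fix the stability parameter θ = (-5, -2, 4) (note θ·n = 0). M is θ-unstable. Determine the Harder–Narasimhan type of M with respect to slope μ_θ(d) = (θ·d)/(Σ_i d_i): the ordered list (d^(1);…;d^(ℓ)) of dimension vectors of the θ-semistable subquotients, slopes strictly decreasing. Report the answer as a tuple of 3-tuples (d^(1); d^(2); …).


Interval decomposition of M: I[1,2], I[1,3], I[2,3], I[3,3]^2.
HN type (ℓ=3): μ^(1)=4; μ^(2)=-2; μ^(3)=-5

((0, 0, 4); (0, 3, 0); (2, 0, 0))


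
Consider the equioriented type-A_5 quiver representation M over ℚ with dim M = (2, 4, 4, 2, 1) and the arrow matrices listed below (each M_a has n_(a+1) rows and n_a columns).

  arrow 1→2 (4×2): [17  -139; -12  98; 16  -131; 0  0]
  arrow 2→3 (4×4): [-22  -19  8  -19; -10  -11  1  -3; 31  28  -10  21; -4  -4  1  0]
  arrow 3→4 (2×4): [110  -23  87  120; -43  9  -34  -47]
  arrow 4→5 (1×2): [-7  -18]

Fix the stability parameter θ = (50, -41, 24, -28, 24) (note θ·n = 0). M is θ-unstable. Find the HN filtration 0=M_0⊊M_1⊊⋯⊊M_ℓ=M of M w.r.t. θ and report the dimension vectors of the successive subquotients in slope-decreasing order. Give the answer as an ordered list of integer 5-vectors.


Interval decomposition of M: I[1,4], I[1,5], I[2,3]^2.
HN type (ℓ=3): μ^(1)=24; μ^(2)=5/4; μ^(3)=-41

((0, 0, 2, 0, 1); (2, 2, 2, 2, 0); (0, 2, 0, 0, 0))


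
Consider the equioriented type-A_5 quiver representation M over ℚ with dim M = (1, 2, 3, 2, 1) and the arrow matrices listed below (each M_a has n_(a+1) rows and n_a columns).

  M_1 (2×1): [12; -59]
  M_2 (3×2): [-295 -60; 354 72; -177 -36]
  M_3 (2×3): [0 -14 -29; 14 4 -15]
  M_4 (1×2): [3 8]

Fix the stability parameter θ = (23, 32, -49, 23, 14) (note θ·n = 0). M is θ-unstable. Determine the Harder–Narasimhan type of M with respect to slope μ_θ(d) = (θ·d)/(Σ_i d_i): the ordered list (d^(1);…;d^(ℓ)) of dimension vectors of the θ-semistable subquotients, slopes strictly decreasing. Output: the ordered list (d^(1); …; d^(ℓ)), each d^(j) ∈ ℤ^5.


Barcode: M ≅ I[1,2], I[2,5], I[3,3], I[3,4]. HN layers by μ_θ (5 steps, strictly decreasing):
  μ^(1)=32; μ^(2)=23; μ^(3)=37/2; μ^(4)=-17/2; μ^(5)=-49

((0, 1, 0, 0, 0); (1, 0, 0, 1, 0); (0, 0, 0, 1, 1); (0, 1, 1, 0, 0); (0, 0, 2, 0, 0))


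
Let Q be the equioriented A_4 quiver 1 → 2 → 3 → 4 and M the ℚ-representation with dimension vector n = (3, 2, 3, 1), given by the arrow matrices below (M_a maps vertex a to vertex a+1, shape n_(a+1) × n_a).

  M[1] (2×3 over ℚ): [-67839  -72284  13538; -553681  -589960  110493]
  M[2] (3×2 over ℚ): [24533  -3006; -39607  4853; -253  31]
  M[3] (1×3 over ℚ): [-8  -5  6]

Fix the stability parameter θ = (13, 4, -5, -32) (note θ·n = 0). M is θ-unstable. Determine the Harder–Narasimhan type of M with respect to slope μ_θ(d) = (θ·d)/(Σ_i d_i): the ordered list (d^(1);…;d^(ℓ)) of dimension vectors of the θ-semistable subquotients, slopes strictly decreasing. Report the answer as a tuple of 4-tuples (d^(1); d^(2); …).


Via rank(M_{q-1}∘⋯∘M_p): M ≅ I[1,1], I[1,3], I[1,4], I[3,3].
μ_θ-semistable layers: μ^(1)=13; μ^(2)=4; μ^(3)=-5

((1, 0, 0, 0); (1, 1, 1, 0); (1, 1, 2, 1))


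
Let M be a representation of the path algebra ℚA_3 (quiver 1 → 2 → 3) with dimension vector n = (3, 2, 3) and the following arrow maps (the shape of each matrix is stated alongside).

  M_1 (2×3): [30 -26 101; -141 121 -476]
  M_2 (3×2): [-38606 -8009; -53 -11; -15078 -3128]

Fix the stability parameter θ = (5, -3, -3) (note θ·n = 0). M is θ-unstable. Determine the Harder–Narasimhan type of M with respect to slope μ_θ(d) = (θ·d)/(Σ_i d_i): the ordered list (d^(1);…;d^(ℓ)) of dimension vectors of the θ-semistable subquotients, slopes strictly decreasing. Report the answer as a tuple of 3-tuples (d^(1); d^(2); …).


Interval decomposition of M: I[1,1], I[1,3]^2, I[3,3].
HN type (ℓ=3): μ^(1)=5; μ^(2)=-1/3; μ^(3)=-3

((1, 0, 0); (2, 2, 2); (0, 0, 1))
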